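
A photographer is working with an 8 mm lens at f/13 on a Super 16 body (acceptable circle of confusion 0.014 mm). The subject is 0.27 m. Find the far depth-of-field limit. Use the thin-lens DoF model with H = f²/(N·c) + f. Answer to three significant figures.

Hyperfocal distance H = f²/(N·c) + f = 8²/(13 × 0.014) + 8 = 64/0.182 + 8 ≈ 359.6 mm ≈ 0.360 m.
Far limit Df = s·(H − f)/(H − s) = 270 × (359.6 − 8) / (359.6 − 270) = 270 × 351.6 / 89.6 ≈ 1059.1 mm ≈ 1.06 m.

1.06 m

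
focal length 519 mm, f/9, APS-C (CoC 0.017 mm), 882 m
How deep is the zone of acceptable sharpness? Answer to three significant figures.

Hyperfocal distance H = f²/(N·c) + f = 519²/(9 × 0.017) + 519 = 269361/0.153 + 519 ≈ 1761048.4 mm ≈ 1761 m.
Near limit Dn = s·(H − f)/(H + s − 2f) = 882000 × (1761048.4 − 519) / (1761048.4 + 882000 − 2 × 519) = 882000 × 1760529.4 / 2642010.4 ≈ 587729 mm.
Far limit Df = s·(H − f)/(H − s) = 882000 × (1761048.4 − 519) / (1761048.4 − 882000) = 882000 × 1760529.4 / 879048.4 ≈ 1766441 mm.
Depth of field = Df − Dn = 1766441 − 587729 ≈ 1178712 mm ≈ 1180 m.

1180 m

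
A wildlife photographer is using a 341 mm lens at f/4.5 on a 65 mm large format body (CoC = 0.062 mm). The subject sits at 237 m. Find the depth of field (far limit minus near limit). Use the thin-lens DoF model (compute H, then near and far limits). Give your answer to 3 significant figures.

Hyperfocal distance H = f²/(N·c) + f = 341²/(4.5 × 0.062) + 341 = 116281/0.279 + 341 ≈ 417118.8 mm ≈ 417.1 m.
Near limit Dn = s·(H − f)/(H + s − 2f) = 237000 × (417118.8 − 341) / (417118.8 + 237000 − 2 × 341) = 237000 × 416777.8 / 653436.8 ≈ 151164 mm.
Far limit Df = s·(H − f)/(H − s) = 237000 × (417118.8 − 341) / (417118.8 − 237000) = 237000 × 416777.8 / 180118.8 ≈ 548396 mm.
Depth of field = Df − Dn = 548396 − 151164 ≈ 397232 mm ≈ 397 m.

397 m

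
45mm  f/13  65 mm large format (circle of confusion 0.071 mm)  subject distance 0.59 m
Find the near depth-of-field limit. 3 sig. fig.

473 mm

Hyperfocal distance H = f²/(N·c) + f = 45²/(13 × 0.071) + 45 = 2025/0.923 + 45 ≈ 2238.9 mm ≈ 2.239 m.
Near limit Dn = s·(H − f)/(H + s − 2f) = 590 × (2238.9 − 45) / (2238.9 + 590 − 2 × 45) = 590 × 2193.9 / 2738.9 ≈ 472.60 mm.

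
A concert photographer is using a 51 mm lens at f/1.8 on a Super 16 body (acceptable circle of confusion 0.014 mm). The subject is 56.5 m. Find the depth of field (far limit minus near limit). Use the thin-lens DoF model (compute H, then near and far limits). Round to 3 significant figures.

Hyperfocal distance H = f²/(N·c) + f = 51²/(1.8 × 0.014) + 51 = 2601/0.0252 + 51 ≈ 103265.3 mm ≈ 103.3 m.
Near limit Dn = s·(H − f)/(H + s − 2f) = 56500 × (103265.3 − 51) / (103265.3 + 56500 − 2 × 51) = 56500 × 103214.3 / 159663.3 ≈ 36524 mm.
Far limit Df = s·(H − f)/(H − s) = 56500 × (103265.3 − 51) / (103265.3 − 56500) = 56500 × 103214.3 / 46765.3 ≈ 124699 mm.
Depth of field = Df − Dn = 124699 − 36524 ≈ 88175 mm ≈ 88.2 m.

88.2 m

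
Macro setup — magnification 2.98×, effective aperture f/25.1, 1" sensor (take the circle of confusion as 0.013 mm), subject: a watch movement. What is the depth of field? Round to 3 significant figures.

0.0735 mm

At magnification m, DoF ≈ 2·N_eff·c/m² = 2 × 25.1 × 0.013 / 2.98² = 0.6526 / 8.88 ≈ 0.0735 mm.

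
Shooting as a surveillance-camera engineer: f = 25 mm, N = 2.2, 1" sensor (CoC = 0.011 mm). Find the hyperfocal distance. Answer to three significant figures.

Hyperfocal distance H = f²/(N·c) + f = 25²/(2.2 × 0.011) + 25 = 625/0.0242 + 25 ≈ 25851.4 mm ≈ 25.9 m.

25.9 m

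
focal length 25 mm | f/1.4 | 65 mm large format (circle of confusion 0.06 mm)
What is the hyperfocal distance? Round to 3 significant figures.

7.47 m

Hyperfocal distance H = f²/(N·c) + f = 25²/(1.4 × 0.06) + 25 = 625/0.084 + 25 ≈ 7465.5 mm ≈ 7.47 m.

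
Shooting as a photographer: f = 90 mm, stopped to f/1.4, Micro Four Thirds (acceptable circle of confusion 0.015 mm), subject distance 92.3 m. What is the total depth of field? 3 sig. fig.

46.8 m

Hyperfocal distance H = f²/(N·c) + f = 90²/(1.4 × 0.015) + 90 = 8100/0.021 + 90 ≈ 385804.3 mm ≈ 385.8 m.
Near limit Dn = s·(H − f)/(H + s − 2f) = 92300 × (385804.3 − 90) / (385804.3 + 92300 − 2 × 90) = 92300 × 385714.3 / 477924.3 ≈ 74492 mm.
Far limit Df = s·(H − f)/(H − s) = 92300 × (385804.3 − 90) / (385804.3 − 92300) = 92300 × 385714.3 / 293504.3 ≈ 121298 mm.
Depth of field = Df − Dn = 121298 − 74492 ≈ 46806 mm ≈ 46.8 m.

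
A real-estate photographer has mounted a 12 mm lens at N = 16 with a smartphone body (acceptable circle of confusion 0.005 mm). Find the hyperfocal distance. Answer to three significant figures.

1.81 m

Hyperfocal distance H = f²/(N·c) + f = 12²/(16 × 0.005) + 12 = 144/0.08 + 12 ≈ 1812.0 mm ≈ 1.81 m.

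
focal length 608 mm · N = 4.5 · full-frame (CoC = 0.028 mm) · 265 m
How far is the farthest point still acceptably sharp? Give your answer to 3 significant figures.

291 m

Hyperfocal distance H = f²/(N·c) + f = 608²/(4.5 × 0.028) + 608 = 369664/0.126 + 608 ≈ 2934449.3 mm ≈ 2934 m.
Far limit Df = s·(H − f)/(H − s) = 265000 × (2934449.3 − 608) / (2934449.3 − 265000) = 265000 × 2933841.3 / 2669449.3 ≈ 291247 mm ≈ 291 m.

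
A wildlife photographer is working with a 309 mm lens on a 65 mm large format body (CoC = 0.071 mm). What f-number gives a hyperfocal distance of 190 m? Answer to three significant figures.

Rearrange H = f²/(N·c) + f for N: N = f² / ((H − f)·c).
N = 309² / ((190000 − 309) × 0.071) = 95481 / 13468 ≈ 7.09.

f/7.09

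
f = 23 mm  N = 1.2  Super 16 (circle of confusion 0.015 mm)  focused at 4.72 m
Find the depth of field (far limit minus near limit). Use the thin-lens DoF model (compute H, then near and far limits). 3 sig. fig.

1.55 m

Hyperfocal distance H = f²/(N·c) + f = 23²/(1.2 × 0.015) + 23 = 529/0.018 + 23 ≈ 29411.9 mm ≈ 29.41 m.
Near limit Dn = s·(H − f)/(H + s − 2f) = 4720 × (29411.9 − 23) / (29411.9 + 4720 − 2 × 23) = 4720 × 29388.9 / 34085.9 ≈ 4069.6 mm.
Far limit Df = s·(H − f)/(H − s) = 4720 × (29411.9 − 23) / (29411.9 − 4720) = 4720 × 29388.9 / 24691.9 ≈ 5617.9 mm.
Depth of field = Df − Dn = 5617.9 − 4069.6 ≈ 1548.3 mm ≈ 1.55 m.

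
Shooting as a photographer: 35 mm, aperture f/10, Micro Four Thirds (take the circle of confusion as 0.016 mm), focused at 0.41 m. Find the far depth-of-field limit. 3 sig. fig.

Hyperfocal distance H = f²/(N·c) + f = 35²/(10 × 0.016) + 35 = 1225/0.16 + 35 ≈ 7691.2 mm ≈ 7.691 m.
Far limit Df = s·(H − f)/(H − s) = 410 × (7691.2 − 35) / (7691.2 − 410) = 410 × 7656.2 / 7281.2 ≈ 431.12 mm.

431 mm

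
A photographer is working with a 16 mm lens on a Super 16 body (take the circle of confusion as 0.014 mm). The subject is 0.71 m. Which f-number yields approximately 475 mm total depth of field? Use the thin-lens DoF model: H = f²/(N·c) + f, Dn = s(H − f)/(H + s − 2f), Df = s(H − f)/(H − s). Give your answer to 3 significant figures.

f/8

Write h = H − f = f²/(N·c). The thin-lens limits are Dn = s·h/(h + (s−f)) and Df = s·h/(h − (s−f)), so DoF = Df − Dn = 2·s·(s−f)·h / (h² − (s−f)²).
That is a quadratic in h: DoF·h² − 2·s·(s−f)·h − DoF·(s−f)² = 0 ⇒ h = (s−f)·(s + √(s² + DoF²)) / DoF = 694 × (710 + √(710² + 475²)) / 475 = 694 × (710 + 854.239) / 475 ≈ 2285.4 mm.
Then N = f²/(c·h) = 16² / (0.014 × 2285.4) = 256 / 31.996 ≈ 8.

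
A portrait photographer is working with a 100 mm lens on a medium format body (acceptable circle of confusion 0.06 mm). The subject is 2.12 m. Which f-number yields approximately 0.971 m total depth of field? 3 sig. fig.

Write h = H − f = f²/(N·c). The thin-lens limits are Dn = s·h/(h + (s−f)) and Df = s·h/(h − (s−f)), so DoF = Df − Dn = 2·s·(s−f)·h / (h² − (s−f)²).
That is a quadratic in h: DoF·h² − 2·s·(s−f)·h − DoF·(s−f)² = 0 ⇒ h = (s−f)·(s + √(s² + DoF²)) / DoF = 2020 × (2120 + √(2120² + 971²)) / 971 = 2020 × (2120 + 2331.79) / 971 ≈ 9261.2 mm.
Then N = f²/(c·h) = 100² / (0.06 × 9261.2) = 10000 / 555.67 ≈ 18.

f/18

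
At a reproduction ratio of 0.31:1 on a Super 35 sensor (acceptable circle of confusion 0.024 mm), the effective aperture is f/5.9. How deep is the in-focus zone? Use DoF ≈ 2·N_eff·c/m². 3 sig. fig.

At magnification m, DoF ≈ 2·N_eff·c/m² = 2 × 5.9 × 0.024 / 0.31² = 0.2832 / 0.0961 ≈ 2.95 mm.

2.95 mm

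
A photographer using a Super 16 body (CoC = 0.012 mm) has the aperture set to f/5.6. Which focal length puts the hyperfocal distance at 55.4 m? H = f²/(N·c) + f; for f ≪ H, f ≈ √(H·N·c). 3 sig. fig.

From H = f²/(N·c) + f, with f ≪ H: f ≈ √(H·N·c) = √(55400 × 5.6 × 0.012) = √3722.9 ≈ 61.02 mm.
The +f correction barely moves this — solving exactly, f² + N·c·f − N·c·H = 0 ⇒ f = (−N·c + √((N·c)² + 4·N·c·H))/2 = (−0.0672 + √14892)/2 ≈ 60.982 mm, so f ≈ 61.0 mm.

61.0 mm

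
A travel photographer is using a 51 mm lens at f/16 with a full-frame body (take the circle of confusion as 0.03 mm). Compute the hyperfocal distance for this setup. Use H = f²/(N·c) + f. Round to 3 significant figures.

5.47 m

Hyperfocal distance H = f²/(N·c) + f = 51²/(16 × 0.03) + 51 = 2601/0.48 + 51 ≈ 5469.8 mm ≈ 5.47 m.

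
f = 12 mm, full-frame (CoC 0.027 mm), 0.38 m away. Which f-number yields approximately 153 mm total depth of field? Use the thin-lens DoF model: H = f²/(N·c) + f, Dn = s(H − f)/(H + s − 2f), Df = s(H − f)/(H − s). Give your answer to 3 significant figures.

Write h = H − f = f²/(N·c). The thin-lens limits are Dn = s·h/(h + (s−f)) and Df = s·h/(h − (s−f)), so DoF = Df − Dn = 2·s·(s−f)·h / (h² − (s−f)²).
That is a quadratic in h: DoF·h² − 2·s·(s−f)·h − DoF·(s−f)² = 0 ⇒ h = (s−f)·(s + √(s² + DoF²)) / DoF = 368 × (380 + √(380² + 153²)) / 153 = 368 × (380 + 409.645) / 153 ≈ 1899.3 mm.
Then N = f²/(c·h) = 12² / (0.027 × 1899.3) = 144 / 51.280 ≈ 2.81.

f/2.81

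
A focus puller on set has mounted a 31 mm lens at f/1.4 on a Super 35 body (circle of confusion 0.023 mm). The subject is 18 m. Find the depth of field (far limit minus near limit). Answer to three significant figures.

34.0 m

Hyperfocal distance H = f²/(N·c) + f = 31²/(1.4 × 0.023) + 31 = 961/0.0322 + 31 ≈ 29875.7 mm ≈ 29.88 m.
Near limit Dn = s·(H − f)/(H + s − 2f) = 18000 × (29875.7 − 31) / (29875.7 + 18000 − 2 × 31) = 18000 × 29844.7 / 47813.7 ≈ 11235 mm.
Far limit Df = s·(H − f)/(H − s) = 18000 × (29875.7 − 31) / (29875.7 − 18000) = 18000 × 29844.7 / 11875.7 ≈ 45236 mm.
Depth of field = Df − Dn = 45236 − 11235 ≈ 34001 mm ≈ 34.0 m.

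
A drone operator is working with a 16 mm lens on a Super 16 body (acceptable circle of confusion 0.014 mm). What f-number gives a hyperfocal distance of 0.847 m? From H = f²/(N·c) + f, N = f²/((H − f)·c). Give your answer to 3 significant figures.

f/22

Rearrange H = f²/(N·c) + f for N: N = f² / ((H − f)·c).
N = 16² / ((847 − 16) × 0.014) = 256 / 11.63 ≈ 22.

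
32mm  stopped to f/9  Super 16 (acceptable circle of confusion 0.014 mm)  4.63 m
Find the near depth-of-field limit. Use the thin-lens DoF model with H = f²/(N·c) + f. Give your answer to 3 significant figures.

2.96 m

Hyperfocal distance H = f²/(N·c) + f = 32²/(9 × 0.014) + 32 = 1024/0.126 + 32 ≈ 8159.0 mm ≈ 8.159 m.
Near limit Dn = s·(H − f)/(H + s − 2f) = 4630 × (8159.0 − 32) / (8159.0 + 4630 − 2 × 32) = 4630 × 8127.0 / 12725.0 ≈ 2957.0 mm ≈ 2.96 m.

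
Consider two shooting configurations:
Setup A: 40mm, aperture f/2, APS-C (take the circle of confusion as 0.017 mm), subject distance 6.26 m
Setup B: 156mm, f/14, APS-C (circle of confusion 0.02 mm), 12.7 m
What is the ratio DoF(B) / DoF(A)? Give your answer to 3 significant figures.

Setup A: H = 40²/(2×0.017) + 40 ≈ 47098.8 mm; DoF = Df − Dn = 7213.4 − 5529.2 ≈ 1684.2 mm.
Setup B: H = 156²/(14×0.02) + 156 ≈ 87070.3 mm; DoF = Df − Dn = 14842.1 − 11098.2 ≈ 3743.9 mm.
Ratio = 3743.9 / 1684.2 ≈ 2.22.

2.22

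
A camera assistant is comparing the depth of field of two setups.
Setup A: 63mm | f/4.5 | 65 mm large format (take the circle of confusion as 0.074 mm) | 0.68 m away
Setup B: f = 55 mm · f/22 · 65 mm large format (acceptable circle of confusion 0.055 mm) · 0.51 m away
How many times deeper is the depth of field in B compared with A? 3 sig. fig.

Setup A: H = 63²/(4.5×0.074) + 63 ≈ 11981.9 mm; DoF = Df − Dn = 717.123 − 646.531 ≈ 70.592 mm.
Setup B: H = 55²/(22×0.055) + 55 ≈ 2555.0 mm; DoF = Df − Dn = 623.47 − 431.47 ≈ 192.00 mm.
Ratio = 192.00 / 70.592 ≈ 2.72.

2.72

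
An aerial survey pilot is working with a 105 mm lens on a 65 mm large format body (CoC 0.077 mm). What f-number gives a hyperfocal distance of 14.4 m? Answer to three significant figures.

Rearrange H = f²/(N·c) + f for N: N = f² / ((H − f)·c).
N = 105² / ((14400 − 105) × 0.077) = 11025 / 1101 ≈ 10.

f/10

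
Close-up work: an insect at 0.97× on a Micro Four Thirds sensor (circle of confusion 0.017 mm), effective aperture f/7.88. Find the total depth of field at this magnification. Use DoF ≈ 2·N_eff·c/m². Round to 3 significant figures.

At magnification m, DoF ≈ 2·N_eff·c/m² = 2 × 7.88 × 0.017 / 0.97² = 0.2679 / 0.9409 ≈ 0.285 mm.

0.285 mm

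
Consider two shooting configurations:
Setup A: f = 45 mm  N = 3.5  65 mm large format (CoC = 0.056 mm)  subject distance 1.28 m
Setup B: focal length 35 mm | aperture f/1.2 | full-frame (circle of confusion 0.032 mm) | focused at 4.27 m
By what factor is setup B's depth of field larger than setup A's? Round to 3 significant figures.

Setup A: H = 45²/(3.5×0.056) + 45 ≈ 10376.6 mm; DoF = Df − Dn = 1453.78 − 1143.33 ≈ 310.45 mm.
Setup B: H = 35²/(1.2×0.032) + 35 ≈ 31936.0 mm; DoF = Df − Dn = 4923.6 − 3769.6 ≈ 1154.0 mm.
Ratio = 1154.0 / 310.45 ≈ 3.72.

3.72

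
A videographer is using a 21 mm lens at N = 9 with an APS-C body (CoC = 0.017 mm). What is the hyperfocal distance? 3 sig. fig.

2.90 m

Hyperfocal distance H = f²/(N·c) + f = 21²/(9 × 0.017) + 21 = 441/0.153 + 21 ≈ 2903.4 mm ≈ 2.90 m.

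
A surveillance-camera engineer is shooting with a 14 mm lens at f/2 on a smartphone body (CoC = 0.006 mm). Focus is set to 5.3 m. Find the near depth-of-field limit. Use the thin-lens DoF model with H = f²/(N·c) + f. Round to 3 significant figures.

Hyperfocal distance H = f²/(N·c) + f = 14²/(2 × 0.006) + 14 = 196/0.012 + 14 ≈ 16347.3 mm ≈ 16.35 m.
Near limit Dn = s·(H − f)/(H + s − 2f) = 5300 × (16347.3 − 14) / (16347.3 + 5300 − 2 × 14) = 5300 × 16333.3 / 21619.3 ≈ 4004.1 mm ≈ 4.00 m.

4.00 m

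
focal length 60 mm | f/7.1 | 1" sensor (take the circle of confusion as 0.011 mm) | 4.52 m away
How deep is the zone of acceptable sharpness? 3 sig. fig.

Hyperfocal distance H = f²/(N·c) + f = 60²/(7.1 × 0.011) + 60 = 3600/0.0781 + 60 ≈ 46154.8 mm ≈ 46.15 m.
Near limit Dn = s·(H − f)/(H + s − 2f) = 4520 × (46154.8 − 60) / (46154.8 + 4520 − 2 × 60) = 4520 × 46094.8 / 50554.8 ≈ 4121.24 mm.
Far limit Df = s·(H − f)/(H − s) = 4520 × (46154.8 − 60) / (46154.8 − 4520) = 4520 × 46094.8 / 41634.8 ≈ 5004.19 mm.
Depth of field = Df − Dn = 5004.19 − 4121.24 ≈ 882.95 mm ≈ 0.883 m.

0.883 m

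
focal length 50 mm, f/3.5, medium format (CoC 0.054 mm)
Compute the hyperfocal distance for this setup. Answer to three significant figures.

Hyperfocal distance H = f²/(N·c) + f = 50²/(3.5 × 0.054) + 50 = 2500/0.189 + 50 ≈ 13277.5 mm ≈ 13.3 m.

13.3 m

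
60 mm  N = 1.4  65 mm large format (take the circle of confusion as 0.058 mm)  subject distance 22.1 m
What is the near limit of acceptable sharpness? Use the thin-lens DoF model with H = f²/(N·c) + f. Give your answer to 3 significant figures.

14.8 m

Hyperfocal distance H = f²/(N·c) + f = 60²/(1.4 × 0.058) + 60 = 3600/0.0812 + 60 ≈ 44395.0 mm ≈ 44.39 m.
Near limit Dn = s·(H − f)/(H + s − 2f) = 22100 × (44395.0 − 60) / (44395.0 + 22100 − 2 × 60) = 22100 × 44335.0 / 66375.0 ≈ 14762 mm ≈ 14.8 m.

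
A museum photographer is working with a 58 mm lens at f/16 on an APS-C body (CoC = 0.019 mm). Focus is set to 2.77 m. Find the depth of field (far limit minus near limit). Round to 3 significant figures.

1.44 m

Hyperfocal distance H = f²/(N·c) + f = 58²/(16 × 0.019) + 58 = 3364/0.304 + 58 ≈ 11123.8 mm ≈ 11.12 m.
Near limit Dn = s·(H − f)/(H + s − 2f) = 2770 × (11123.8 − 58) / (11123.8 + 2770 − 2 × 58) = 2770 × 11065.8 / 13777.8 ≈ 2224.8 mm.
Far limit Df = s·(H − f)/(H − s) = 2770 × (11123.8 − 58) / (11123.8 − 2770) = 2770 × 11065.8 / 8353.8 ≈ 3669.3 mm.
Depth of field = Df − Dn = 3669.3 − 2224.8 ≈ 1444.5 mm ≈ 1.44 m.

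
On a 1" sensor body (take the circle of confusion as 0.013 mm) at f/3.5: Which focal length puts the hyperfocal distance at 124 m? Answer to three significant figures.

75.1 mm

From H = f²/(N·c) + f, with f ≪ H: f ≈ √(H·N·c) = √(124000 × 3.5 × 0.013) = √5642.0 ≈ 75.11 mm.
The +f correction barely moves this — solving exactly, f² + N·c·f − N·c·H = 0 ⇒ f = (−N·c + √((N·c)² + 4·N·c·H))/2 = (−0.0455 + √22568)/2 ≈ 75.091 mm, so f ≈ 75.1 mm.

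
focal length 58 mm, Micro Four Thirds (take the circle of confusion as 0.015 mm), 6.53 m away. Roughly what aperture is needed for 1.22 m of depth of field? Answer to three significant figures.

Write h = H − f = f²/(N·c). The thin-lens limits are Dn = s·h/(h + (s−f)) and Df = s·h/(h − (s−f)), so DoF = Df − Dn = 2·s·(s−f)·h / (h² − (s−f)²).
That is a quadratic in h: DoF·h² − 2·s·(s−f)·h − DoF·(s−f)² = 0 ⇒ h = (s−f)·(s + √(s² + DoF²)) / DoF = 6472 × (6530 + √(6530² + 1220²)) / 1220 = 6472 × (6530 + 6642.99) / 1220 ≈ 69882 mm.
Then N = f²/(c·h) = 58² / (0.015 × 69882) = 3364 / 1048.2 ≈ 3.21.

f/3.21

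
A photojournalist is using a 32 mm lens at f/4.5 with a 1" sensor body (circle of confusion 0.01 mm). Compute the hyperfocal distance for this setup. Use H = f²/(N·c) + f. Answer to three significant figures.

Hyperfocal distance H = f²/(N·c) + f = 32²/(4.5 × 0.01) + 32 = 1024/0.045 + 32 ≈ 22787.6 mm ≈ 22.8 m.

22.8 m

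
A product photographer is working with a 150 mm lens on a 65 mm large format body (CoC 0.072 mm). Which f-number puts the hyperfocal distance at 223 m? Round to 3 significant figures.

Rearrange H = f²/(N·c) + f for N: N = f² / ((H − f)·c).
N = 150² / ((223000 − 150) × 0.072) = 22500 / 16045 ≈ 1.40.

f/1.40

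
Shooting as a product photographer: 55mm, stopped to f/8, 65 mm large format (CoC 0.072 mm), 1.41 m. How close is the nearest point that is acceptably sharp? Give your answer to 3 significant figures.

1.12 m

Hyperfocal distance H = f²/(N·c) + f = 55²/(8 × 0.072) + 55 = 3025/0.576 + 55 ≈ 5306.7 mm ≈ 5.307 m.
Near limit Dn = s·(H − f)/(H + s − 2f) = 1410 × (5306.7 − 55) / (5306.7 + 1410 − 2 × 55) = 1410 × 5251.7 / 6606.7 ≈ 1120.8 mm ≈ 1.12 m.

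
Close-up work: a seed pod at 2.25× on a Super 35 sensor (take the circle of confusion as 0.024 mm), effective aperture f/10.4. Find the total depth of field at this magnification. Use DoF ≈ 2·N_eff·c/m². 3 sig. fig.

0.0986 mm

At magnification m, DoF ≈ 2·N_eff·c/m² = 2 × 10.4 × 0.024 / 2.25² = 0.4992 / 5.062 ≈ 0.0986 mm.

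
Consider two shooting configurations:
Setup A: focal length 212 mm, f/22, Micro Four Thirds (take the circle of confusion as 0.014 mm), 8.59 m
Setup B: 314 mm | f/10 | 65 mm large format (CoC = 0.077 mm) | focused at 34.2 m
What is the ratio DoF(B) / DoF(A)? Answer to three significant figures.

19.7

Setup A: H = 212²/(22×0.014) + 212 ≈ 146134.1 mm; DoF = Df − Dn = 9113.23 − 8123.59 ≈ 989.64 mm.
Setup B: H = 314²/(10×0.077) + 314 ≈ 128360.8 mm; DoF = Df − Dn = 46508 − 27043 ≈ 19465 mm.
Ratio = 19465 / 989.64 ≈ 19.7.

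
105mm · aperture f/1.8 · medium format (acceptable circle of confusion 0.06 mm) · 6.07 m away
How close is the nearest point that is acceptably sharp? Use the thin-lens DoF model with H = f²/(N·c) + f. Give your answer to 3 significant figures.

5.73 m

Hyperfocal distance H = f²/(N·c) + f = 105²/(1.8 × 0.06) + 105 = 11025/0.108 + 105 ≈ 102188.3 mm ≈ 102.2 m.
Near limit Dn = s·(H − f)/(H + s − 2f) = 6070 × (102188.3 − 105) / (102188.3 + 6070 − 2 × 105) = 6070 × 102083.3 / 108048.3 ≈ 5734.9 mm ≈ 5.73 m.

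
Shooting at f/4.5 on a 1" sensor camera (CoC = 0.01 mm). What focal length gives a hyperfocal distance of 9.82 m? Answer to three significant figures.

From H = f²/(N·c) + f, with f ≪ H: f ≈ √(H·N·c) = √(9820 × 4.5 × 0.01) = √441.90 ≈ 21.02 mm.
The +f correction barely moves this — solving exactly, f² + N·c·f − N·c·H = 0 ⇒ f = (−N·c + √((N·c)² + 4·N·c·H))/2 = (−0.045 + √1767.6)/2 ≈ 20.999 mm, so f ≈ 21.0 mm.

21.0 mm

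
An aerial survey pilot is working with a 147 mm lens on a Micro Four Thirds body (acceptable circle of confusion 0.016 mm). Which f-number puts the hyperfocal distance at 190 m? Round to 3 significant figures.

f/7.11

Rearrange H = f²/(N·c) + f for N: N = f² / ((H − f)·c).
N = 147² / ((190000 − 147) × 0.016) = 21609 / 3038 ≈ 7.11.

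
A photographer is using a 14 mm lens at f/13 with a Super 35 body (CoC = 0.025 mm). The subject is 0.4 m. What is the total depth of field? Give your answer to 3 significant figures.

Hyperfocal distance H = f²/(N·c) + f = 14²/(13 × 0.025) + 14 = 196/0.325 + 14 ≈ 617.1 mm ≈ 0.617 m.
Near limit Dn = s·(H − f)/(H + s − 2f) = 400 × (617.1 − 14) / (617.1 + 400 − 2 × 14) = 400 × 603.1 / 989.1 ≈ 243.89 mm.
Far limit Df = s·(H − f)/(H − s) = 400 × (617.1 − 14) / (617.1 − 400) = 400 × 603.1 / 217.1 ≈ 1111.27 mm.
Depth of field = Df − Dn = 1111.27 − 243.89 ≈ 867.38 mm ≈ 0.867 m.

0.867 m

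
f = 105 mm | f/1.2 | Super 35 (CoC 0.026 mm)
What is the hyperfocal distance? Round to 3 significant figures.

Hyperfocal distance H = f²/(N·c) + f = 105²/(1.2 × 0.026) + 105 = 11025/0.0312 + 105 ≈ 353470.4 mm ≈ 353 m.

353 m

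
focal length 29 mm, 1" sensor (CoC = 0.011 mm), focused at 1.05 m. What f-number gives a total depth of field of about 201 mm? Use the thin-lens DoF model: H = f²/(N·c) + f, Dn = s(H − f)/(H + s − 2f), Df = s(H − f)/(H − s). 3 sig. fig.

Write h = H − f = f²/(N·c). The thin-lens limits are Dn = s·h/(h + (s−f)) and Df = s·h/(h − (s−f)), so DoF = Df − Dn = 2·s·(s−f)·h / (h² − (s−f)²).
That is a quadratic in h: DoF·h² − 2·s·(s−f)·h − DoF·(s−f)² = 0 ⇒ h = (s−f)·(s + √(s² + DoF²)) / DoF = 1021 × (1050 + √(1050² + 201²)) / 201 = 1021 × (1050 + 1069.07) / 201 ≈ 10764 mm.
Then N = f²/(c·h) = 29² / (0.011 × 10764) = 841 / 118.40 ≈ 7.10.

f/7.10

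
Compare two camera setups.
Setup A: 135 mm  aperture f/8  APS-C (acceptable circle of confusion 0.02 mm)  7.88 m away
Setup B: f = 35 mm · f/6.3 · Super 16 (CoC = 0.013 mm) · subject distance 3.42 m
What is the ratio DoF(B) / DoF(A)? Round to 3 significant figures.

1.52

Setup A: H = 135²/(8×0.02) + 135 ≈ 114041.2 mm; DoF = Df − Dn = 8454.9 − 7378.3 ≈ 1076.6 mm.
Setup B: H = 35²/(6.3×0.013) + 35 ≈ 14992.3 mm; DoF = Df − Dn = 4420.4 − 2788.9 ≈ 1631.5 mm.
Ratio = 1631.5 / 1076.6 ≈ 1.52.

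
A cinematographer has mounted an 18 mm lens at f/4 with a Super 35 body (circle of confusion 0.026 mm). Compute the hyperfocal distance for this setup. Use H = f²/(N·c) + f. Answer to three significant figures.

3.13 m

Hyperfocal distance H = f²/(N·c) + f = 18²/(4 × 0.026) + 18 = 324/0.104 + 18 ≈ 3133.4 mm ≈ 3.13 m.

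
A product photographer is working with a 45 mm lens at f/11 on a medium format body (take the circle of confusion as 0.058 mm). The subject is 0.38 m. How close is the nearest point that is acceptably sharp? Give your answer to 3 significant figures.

344 mm

Hyperfocal distance H = f²/(N·c) + f = 45²/(11 × 0.058) + 45 = 2025/0.638 + 45 ≈ 3219.0 mm ≈ 3.219 m.
Near limit Dn = s·(H − f)/(H + s − 2f) = 380 × (3219.0 − 45) / (3219.0 + 380 − 2 × 45) = 380 × 3174.0 / 3509.0 ≈ 343.72 mm.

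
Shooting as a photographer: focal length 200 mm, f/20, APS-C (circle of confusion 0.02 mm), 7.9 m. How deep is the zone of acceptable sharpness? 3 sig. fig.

Hyperfocal distance H = f²/(N·c) + f = 200²/(20 × 0.02) + 200 = 40000/0.4 + 200 ≈ 100200.0 mm ≈ 100.2 m.
Near limit Dn = s·(H − f)/(H + s − 2f) = 7900 × (100200.0 − 200) / (100200.0 + 7900 − 2 × 200) = 7900 × 100000.0 / 107700.0 ≈ 7335.2 mm.
Far limit Df = s·(H − f)/(H − s) = 7900 × (100200.0 − 200) / (100200.0 − 7900) = 7900 × 100000.0 / 92300.0 ≈ 8559.0 mm.
Depth of field = Df − Dn = 8559.0 − 7335.2 ≈ 1223.8 mm ≈ 1.22 m.

1.22 m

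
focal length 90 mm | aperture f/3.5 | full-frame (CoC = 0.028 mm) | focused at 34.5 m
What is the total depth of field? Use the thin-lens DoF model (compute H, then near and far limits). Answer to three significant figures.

Hyperfocal distance H = f²/(N·c) + f = 90²/(3.5 × 0.028) + 90 = 8100/0.098 + 90 ≈ 82743.1 mm ≈ 82.74 m.
Near limit Dn = s·(H − f)/(H + s − 2f) = 34500 × (82743.1 − 90) / (82743.1 + 34500 − 2 × 90) = 34500 × 82653.1 / 117063.1 ≈ 24359 mm.
Far limit Df = s·(H − f)/(H − s) = 34500 × (82743.1 − 90) / (82743.1 − 34500) = 34500 × 82653.1 / 48243.1 ≈ 59108 mm.
Depth of field = Df − Dn = 59108 − 24359 ≈ 34749 mm ≈ 34.7 m.

34.7 m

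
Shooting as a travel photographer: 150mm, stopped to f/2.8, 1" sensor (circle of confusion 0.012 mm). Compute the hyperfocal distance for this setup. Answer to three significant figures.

Hyperfocal distance H = f²/(N·c) + f = 150²/(2.8 × 0.012) + 150 = 22500/0.0336 + 150 ≈ 669792.9 mm ≈ 670 m.

670 m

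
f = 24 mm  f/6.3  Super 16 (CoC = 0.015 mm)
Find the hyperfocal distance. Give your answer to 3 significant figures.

Hyperfocal distance H = f²/(N·c) + f = 24²/(6.3 × 0.015) + 24 = 576/0.0945 + 24 ≈ 6119.2 mm ≈ 6.12 m.

6.12 m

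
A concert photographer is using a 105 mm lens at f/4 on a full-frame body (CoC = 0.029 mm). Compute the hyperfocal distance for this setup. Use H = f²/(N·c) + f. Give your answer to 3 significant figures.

95.1 m

Hyperfocal distance H = f²/(N·c) + f = 105²/(4 × 0.029) + 105 = 11025/0.116 + 105 ≈ 95148.1 mm ≈ 95.1 m.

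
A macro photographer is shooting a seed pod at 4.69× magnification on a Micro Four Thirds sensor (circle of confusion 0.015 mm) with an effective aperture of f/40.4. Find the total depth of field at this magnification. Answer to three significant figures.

0.0551 mm

At magnification m, DoF ≈ 2·N_eff·c/m² = 2 × 40.4 × 0.015 / 4.69² = 1.212 / 22 ≈ 0.0551 mm.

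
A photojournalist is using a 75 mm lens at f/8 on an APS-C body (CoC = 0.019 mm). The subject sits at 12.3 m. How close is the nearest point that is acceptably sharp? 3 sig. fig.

9.25 m

Hyperfocal distance H = f²/(N·c) + f = 75²/(8 × 0.019) + 75 = 5625/0.152 + 75 ≈ 37081.6 mm ≈ 37.08 m.
Near limit Dn = s·(H − f)/(H + s − 2f) = 12300 × (37081.6 − 75) / (37081.6 + 12300 − 2 × 75) = 12300 × 37006.6 / 49231.6 ≈ 9245.7 mm ≈ 9.25 m.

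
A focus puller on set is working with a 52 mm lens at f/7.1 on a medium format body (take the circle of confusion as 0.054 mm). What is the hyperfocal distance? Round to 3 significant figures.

7.10 m

Hyperfocal distance H = f²/(N·c) + f = 52²/(7.1 × 0.054) + 52 = 2704/0.3834 + 52 ≈ 7104.7 mm ≈ 7.10 m.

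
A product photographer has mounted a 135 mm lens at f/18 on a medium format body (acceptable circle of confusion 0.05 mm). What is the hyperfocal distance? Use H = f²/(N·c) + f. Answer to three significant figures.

20.4 m

Hyperfocal distance H = f²/(N·c) + f = 135²/(18 × 0.05) + 135 = 18225/0.9 + 135 ≈ 20385.0 mm ≈ 20.4 m.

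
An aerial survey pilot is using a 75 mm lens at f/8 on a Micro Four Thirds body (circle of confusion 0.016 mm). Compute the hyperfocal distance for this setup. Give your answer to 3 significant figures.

44.0 m

Hyperfocal distance H = f²/(N·c) + f = 75²/(8 × 0.016) + 75 = 5625/0.128 + 75 ≈ 44020.3 mm ≈ 44.0 m.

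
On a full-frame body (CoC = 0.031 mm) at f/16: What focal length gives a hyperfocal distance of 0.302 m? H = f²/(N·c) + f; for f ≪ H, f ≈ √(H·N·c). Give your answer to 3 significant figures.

From H = f²/(N·c) + f, with f ≪ H: f ≈ √(H·N·c) = √(302 × 16 × 0.031) = √149.79 ≈ 12.24 mm.
Exact: f² + N·c·f − N·c·H = 0 ⇒ f = (−N·c + √((N·c)² + 4·N·c·H))/2 = (−0.496 + √599.41)/2 ≈ 11.993 mm ≈ 12.0 mm.

12.0 mm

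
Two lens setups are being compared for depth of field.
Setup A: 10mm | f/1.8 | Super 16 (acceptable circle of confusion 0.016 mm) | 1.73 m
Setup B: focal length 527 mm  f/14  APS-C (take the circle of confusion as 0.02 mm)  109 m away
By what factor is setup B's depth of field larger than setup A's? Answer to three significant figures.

Setup A: H = 10²/(1.8×0.016) + 10 ≈ 3482.2 mm; DoF = Df − Dn = 3428.2 − 1156.9 ≈ 2271.3 mm.
Setup B: H = 527²/(14×0.02) + 527 ≈ 992416.3 mm; DoF = Df − Dn = 122384 − 98255 ≈ 24129 mm.
Ratio = 24129 / 2271.3 ≈ 10.6.

10.6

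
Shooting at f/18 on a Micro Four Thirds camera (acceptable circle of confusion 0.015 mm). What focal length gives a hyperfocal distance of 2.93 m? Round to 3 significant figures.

28.0 mm

From H = f²/(N·c) + f, with f ≪ H: f ≈ √(H·N·c) = √(2930 × 18 × 0.015) = √791.10 ≈ 28.13 mm.
Exact: f² + N·c·f − N·c·H = 0 ⇒ f = (−N·c + √((N·c)² + 4·N·c·H))/2 = (−0.27 + √3164.5)/2 ≈ 27.992 mm ≈ 28.0 mm.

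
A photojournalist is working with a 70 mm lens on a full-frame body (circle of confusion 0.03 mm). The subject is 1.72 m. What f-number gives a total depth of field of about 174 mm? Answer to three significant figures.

f/4.99

Write h = H − f = f²/(N·c). The thin-lens limits are Dn = s·h/(h + (s−f)) and Df = s·h/(h − (s−f)), so DoF = Df − Dn = 2·s·(s−f)·h / (h² − (s−f)²).
That is a quadratic in h: DoF·h² − 2·s·(s−f)·h − DoF·(s−f)² = 0 ⇒ h = (s−f)·(s + √(s² + DoF²)) / DoF = 1650 × (1720 + √(1720² + 174²)) / 174 = 1650 × (1720 + 1728.78) / 174 ≈ 32704 mm.
Then N = f²/(c·h) = 70² / (0.03 × 32704) = 4900 / 981.12 ≈ 4.99.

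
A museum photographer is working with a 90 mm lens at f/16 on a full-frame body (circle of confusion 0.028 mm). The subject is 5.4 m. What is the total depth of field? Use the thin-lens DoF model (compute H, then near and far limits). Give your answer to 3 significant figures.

3.47 m

Hyperfocal distance H = f²/(N·c) + f = 90²/(16 × 0.028) + 90 = 8100/0.448 + 90 ≈ 18170.4 mm ≈ 18.17 m.
Near limit Dn = s·(H − f)/(H + s − 2f) = 5400 × (18170.4 − 90) / (18170.4 + 5400 − 2 × 90) = 5400 × 18080.4 / 23390.4 ≈ 4174.1 mm.
Far limit Df = s·(H − f)/(H − s) = 5400 × (18170.4 − 90) / (18170.4 − 5400) = 5400 × 18080.4 / 12770.4 ≈ 7645.4 mm.
Depth of field = Df − Dn = 7645.4 − 4174.1 ≈ 3471.3 mm ≈ 3.47 m.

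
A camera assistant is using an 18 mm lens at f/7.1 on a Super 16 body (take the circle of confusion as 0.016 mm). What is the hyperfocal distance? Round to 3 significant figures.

Hyperfocal distance H = f²/(N·c) + f = 18²/(7.1 × 0.016) + 18 = 324/0.1136 + 18 ≈ 2870.1 mm ≈ 2.87 m.

2.87 m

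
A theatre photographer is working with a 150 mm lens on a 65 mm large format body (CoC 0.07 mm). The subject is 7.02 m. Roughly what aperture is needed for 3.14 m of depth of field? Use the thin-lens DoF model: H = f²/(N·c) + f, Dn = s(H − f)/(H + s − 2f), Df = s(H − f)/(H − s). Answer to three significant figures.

Write h = H − f = f²/(N·c). The thin-lens limits are Dn = s·h/(h + (s−f)) and Df = s·h/(h − (s−f)), so DoF = Df − Dn = 2·s·(s−f)·h / (h² − (s−f)²).
That is a quadratic in h: DoF·h² − 2·s·(s−f)·h − DoF·(s−f)² = 0 ⇒ h = (s−f)·(s + √(s² + DoF²)) / DoF = 6870 × (7020 + √(7020² + 3140²)) / 3140 = 6870 × (7020 + 7690.25) / 3140 ≈ 32185 mm.
Then N = f²/(c·h) = 150² / (0.07 × 32185) = 22500 / 2252.9 ≈ 9.99.

f/9.99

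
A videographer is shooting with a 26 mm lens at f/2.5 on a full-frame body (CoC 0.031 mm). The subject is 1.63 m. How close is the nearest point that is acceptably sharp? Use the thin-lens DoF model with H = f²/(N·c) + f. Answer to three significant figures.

1.38 m

Hyperfocal distance H = f²/(N·c) + f = 26²/(2.5 × 0.031) + 26 = 676/0.0775 + 26 ≈ 8748.6 mm ≈ 8.749 m.
Near limit Dn = s·(H − f)/(H + s − 2f) = 1630 × (8748.6 − 26) / (8748.6 + 1630 − 2 × 26) = 1630 × 8722.6 / 10326.6 ≈ 1376.8 mm ≈ 1.38 m.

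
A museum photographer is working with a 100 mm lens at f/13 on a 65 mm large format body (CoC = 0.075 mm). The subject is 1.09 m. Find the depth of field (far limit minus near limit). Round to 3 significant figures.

212 mm

Hyperfocal distance H = f²/(N·c) + f = 100²/(13 × 0.075) + 100 = 10000/0.975 + 100 ≈ 10356.4 mm ≈ 10.36 m.
Near limit Dn = s·(H − f)/(H + s − 2f) = 1090 × (10356.4 − 100) / (10356.4 + 1090 − 2 × 100) = 1090 × 10256.4 / 11246.4 ≈ 994.05 mm.
Far limit Df = s·(H − f)/(H − s) = 1090 × (10356.4 − 100) / (10356.4 − 1090) = 1090 × 10256.4 / 9266.4 ≈ 1206.45 mm.
Depth of field = Df − Dn = 1206.45 − 994.05 ≈ 212.40 mm.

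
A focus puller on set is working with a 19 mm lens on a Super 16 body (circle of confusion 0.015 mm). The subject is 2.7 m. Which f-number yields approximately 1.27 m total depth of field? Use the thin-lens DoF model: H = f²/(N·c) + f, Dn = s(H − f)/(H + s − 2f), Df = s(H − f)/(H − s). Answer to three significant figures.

f/2.01

Write h = H − f = f²/(N·c). The thin-lens limits are Dn = s·h/(h + (s−f)) and Df = s·h/(h − (s−f)), so DoF = Df − Dn = 2·s·(s−f)·h / (h² − (s−f)²).
That is a quadratic in h: DoF·h² − 2·s·(s−f)·h − DoF·(s−f)² = 0 ⇒ h = (s−f)·(s + √(s² + DoF²)) / DoF = 2681 × (2700 + √(2700² + 1270²)) / 1270 = 2681 × (2700 + 2983.77) / 1270 ≈ 11999 mm.
Then N = f²/(c·h) = 19² / (0.015 × 11999) = 361 / 179.98 ≈ 2.01.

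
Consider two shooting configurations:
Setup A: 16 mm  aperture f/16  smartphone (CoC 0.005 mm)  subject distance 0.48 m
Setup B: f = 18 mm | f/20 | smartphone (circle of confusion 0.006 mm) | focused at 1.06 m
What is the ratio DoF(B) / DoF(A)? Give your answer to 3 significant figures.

Setup A: H = 16²/(16×0.005) + 16 ≈ 3216.0 mm; DoF = Df − Dn = 561.40 − 419.21 ≈ 142.19 mm.
Setup B: H = 18²/(20×0.006) + 18 ≈ 2718.0 mm; DoF = Df − Dn = 1726.18 − 764.83 ≈ 961.35 mm.
Ratio = 961.35 / 142.19 ≈ 6.76.

6.76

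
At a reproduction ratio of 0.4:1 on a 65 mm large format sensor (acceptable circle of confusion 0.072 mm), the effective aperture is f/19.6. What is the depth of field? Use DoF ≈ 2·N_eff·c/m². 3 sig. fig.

17.6 mm

At magnification m, DoF ≈ 2·N_eff·c/m² = 2 × 19.6 × 0.072 / 0.4² = 2.822 / 0.16 ≈ 17.6 mm.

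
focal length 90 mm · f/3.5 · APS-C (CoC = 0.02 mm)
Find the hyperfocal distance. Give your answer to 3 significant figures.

116 m

Hyperfocal distance H = f²/(N·c) + f = 90²/(3.5 × 0.02) + 90 = 8100/0.07 + 90 ≈ 115804.3 mm ≈ 116 m.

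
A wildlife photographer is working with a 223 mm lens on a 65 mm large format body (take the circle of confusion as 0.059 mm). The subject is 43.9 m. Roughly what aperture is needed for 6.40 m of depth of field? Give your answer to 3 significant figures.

Write h = H − f = f²/(N·c). The thin-lens limits are Dn = s·h/(h + (s−f)) and Df = s·h/(h − (s−f)), so DoF = Df − Dn = 2·s·(s−f)·h / (h² − (s−f)²).
That is a quadratic in h: DoF·h² − 2·s·(s−f)·h − DoF·(s−f)² = 0 ⇒ h = (s−f)·(s + √(s² + DoF²)) / DoF = 43677 × (43900 + √(43900² + 6400²)) / 6400 = 43677 × (43900 + 44364.1) / 6400 ≈ 602361 mm.
Then N = f²/(c·h) = 223² / (0.059 × 602361) = 49729 / 35539 ≈ 1.40.

f/1.40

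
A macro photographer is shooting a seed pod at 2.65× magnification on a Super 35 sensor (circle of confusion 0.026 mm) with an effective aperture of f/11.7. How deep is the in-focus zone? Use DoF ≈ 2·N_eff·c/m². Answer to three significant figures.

0.0866 mm

At magnification m, DoF ≈ 2·N_eff·c/m² = 2 × 11.7 × 0.026 / 2.65² = 0.6084 / 7.022 ≈ 0.0866 mm.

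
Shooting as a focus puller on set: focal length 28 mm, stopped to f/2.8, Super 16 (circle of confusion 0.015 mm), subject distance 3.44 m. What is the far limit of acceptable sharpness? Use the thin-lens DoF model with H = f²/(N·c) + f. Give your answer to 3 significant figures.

4.21 m

Hyperfocal distance H = f²/(N·c) + f = 28²/(2.8 × 0.015) + 28 = 784/0.042 + 28 ≈ 18694.7 mm ≈ 18.69 m.
Far limit Df = s·(H − f)/(H − s) = 3440 × (18694.7 − 28) / (18694.7 − 3440) = 3440 × 18666.7 / 15254.7 ≈ 4209.4 mm ≈ 4.21 m.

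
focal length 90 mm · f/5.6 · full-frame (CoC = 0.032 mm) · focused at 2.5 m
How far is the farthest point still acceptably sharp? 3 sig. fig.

2.64 m

Hyperfocal distance H = f²/(N·c) + f = 90²/(5.6 × 0.032) + 90 = 8100/0.1792 + 90 ≈ 45290.9 mm ≈ 45.29 m.
Far limit Df = s·(H − f)/(H − s) = 2500 × (45290.9 − 90) / (45290.9 − 2500) = 2500 × 45200.9 / 42790.9 ≈ 2640.8 mm ≈ 2.64 m.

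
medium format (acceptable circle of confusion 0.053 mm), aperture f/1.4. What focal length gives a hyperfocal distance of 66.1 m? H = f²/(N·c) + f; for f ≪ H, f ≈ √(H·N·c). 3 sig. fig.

From H = f²/(N·c) + f, with f ≪ H: f ≈ √(H·N·c) = √(66100 × 1.4 × 0.053) = √4904.6 ≈ 70.03 mm.
The +f correction barely moves this — solving exactly, f² + N·c·f − N·c·H = 0 ⇒ f = (−N·c + √((N·c)² + 4·N·c·H))/2 = (−0.0742 + √19618)/2 ≈ 69.996 mm, so f ≈ 70.0 mm.

70.0 mm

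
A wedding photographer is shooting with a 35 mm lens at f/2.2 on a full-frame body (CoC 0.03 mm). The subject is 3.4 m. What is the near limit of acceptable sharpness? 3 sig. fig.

Hyperfocal distance H = f²/(N·c) + f = 35²/(2.2 × 0.03) + 35 = 1225/0.066 + 35 ≈ 18595.6 mm ≈ 18.60 m.
Near limit Dn = s·(H − f)/(H + s − 2f) = 3400 × (18595.6 − 35) / (18595.6 + 3400 − 2 × 35) = 3400 × 18560.6 / 21925.6 ≈ 2878.2 mm ≈ 2.88 m.

2.88 m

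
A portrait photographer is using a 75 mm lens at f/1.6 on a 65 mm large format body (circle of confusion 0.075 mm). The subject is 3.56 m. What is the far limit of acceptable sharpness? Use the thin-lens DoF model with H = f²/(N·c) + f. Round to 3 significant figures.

3.85 m

Hyperfocal distance H = f²/(N·c) + f = 75²/(1.6 × 0.075) + 75 = 5625/0.12 + 75 ≈ 46950.0 mm ≈ 46.95 m.
Far limit Df = s·(H − f)/(H − s) = 3560 × (46950.0 − 75) / (46950.0 − 3560) = 3560 × 46875.0 / 43390.0 ≈ 3845.9 mm ≈ 3.85 m.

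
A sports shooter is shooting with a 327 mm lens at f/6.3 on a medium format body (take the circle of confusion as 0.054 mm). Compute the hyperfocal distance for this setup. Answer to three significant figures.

315 m

Hyperfocal distance H = f²/(N·c) + f = 327²/(6.3 × 0.054) + 327 = 106929/0.3402 + 327 ≈ 314639.2 mm ≈ 315 m.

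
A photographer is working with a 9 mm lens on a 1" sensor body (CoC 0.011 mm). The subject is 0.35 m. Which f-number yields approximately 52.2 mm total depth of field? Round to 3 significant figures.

f/1.60

Write h = H − f = f²/(N·c). The thin-lens limits are Dn = s·h/(h + (s−f)) and Df = s·h/(h − (s−f)), so DoF = Df − Dn = 2·s·(s−f)·h / (h² − (s−f)²).
That is a quadratic in h: DoF·h² − 2·s·(s−f)·h − DoF·(s−f)² = 0 ⇒ h = (s−f)·(s + √(s² + DoF²)) / DoF = 341 × (350 + √(350² + 52.2²)) / 52.2 = 341 × (350 + 353.871) / 52.2 ≈ 4598.1 mm.
Then N = f²/(c·h) = 9² / (0.011 × 4598.1) = 81 / 50.579 ≈ 1.60.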